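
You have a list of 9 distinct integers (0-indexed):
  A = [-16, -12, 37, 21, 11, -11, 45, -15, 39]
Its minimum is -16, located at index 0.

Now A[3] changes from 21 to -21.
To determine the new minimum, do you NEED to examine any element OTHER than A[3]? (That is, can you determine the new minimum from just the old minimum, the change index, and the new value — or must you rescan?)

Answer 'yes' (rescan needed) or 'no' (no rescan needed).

Answer: no

Derivation:
Old min = -16 at index 0
Change at index 3: 21 -> -21
Index 3 was NOT the min. New min = min(-16, -21). No rescan of other elements needed.
Needs rescan: no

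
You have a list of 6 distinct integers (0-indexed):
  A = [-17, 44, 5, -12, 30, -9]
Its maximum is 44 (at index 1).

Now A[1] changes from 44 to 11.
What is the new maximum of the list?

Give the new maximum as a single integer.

Answer: 30

Derivation:
Old max = 44 (at index 1)
Change: A[1] 44 -> 11
Changed element WAS the max -> may need rescan.
  Max of remaining elements: 30
  New max = max(11, 30) = 30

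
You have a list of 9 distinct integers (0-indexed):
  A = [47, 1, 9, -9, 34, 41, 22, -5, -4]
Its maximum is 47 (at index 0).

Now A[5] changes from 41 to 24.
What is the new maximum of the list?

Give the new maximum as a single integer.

Answer: 47

Derivation:
Old max = 47 (at index 0)
Change: A[5] 41 -> 24
Changed element was NOT the old max.
  New max = max(old_max, new_val) = max(47, 24) = 47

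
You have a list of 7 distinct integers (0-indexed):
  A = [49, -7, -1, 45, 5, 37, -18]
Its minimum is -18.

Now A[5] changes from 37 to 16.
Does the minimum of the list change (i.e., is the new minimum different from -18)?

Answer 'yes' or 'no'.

Answer: no

Derivation:
Old min = -18
Change: A[5] 37 -> 16
Changed element was NOT the min; min changes only if 16 < -18.
New min = -18; changed? no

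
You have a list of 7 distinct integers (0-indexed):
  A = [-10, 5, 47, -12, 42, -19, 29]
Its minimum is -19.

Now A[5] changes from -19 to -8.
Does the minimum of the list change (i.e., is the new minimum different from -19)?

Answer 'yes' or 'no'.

Answer: yes

Derivation:
Old min = -19
Change: A[5] -19 -> -8
Changed element was the min; new min must be rechecked.
New min = -12; changed? yes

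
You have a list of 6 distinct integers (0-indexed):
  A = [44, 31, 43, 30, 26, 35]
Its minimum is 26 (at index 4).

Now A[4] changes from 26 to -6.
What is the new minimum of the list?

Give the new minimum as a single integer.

Answer: -6

Derivation:
Old min = 26 (at index 4)
Change: A[4] 26 -> -6
Changed element WAS the min. Need to check: is -6 still <= all others?
  Min of remaining elements: 30
  New min = min(-6, 30) = -6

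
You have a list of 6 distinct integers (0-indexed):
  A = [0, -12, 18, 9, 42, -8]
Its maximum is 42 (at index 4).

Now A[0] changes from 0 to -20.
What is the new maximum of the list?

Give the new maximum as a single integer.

Answer: 42

Derivation:
Old max = 42 (at index 4)
Change: A[0] 0 -> -20
Changed element was NOT the old max.
  New max = max(old_max, new_val) = max(42, -20) = 42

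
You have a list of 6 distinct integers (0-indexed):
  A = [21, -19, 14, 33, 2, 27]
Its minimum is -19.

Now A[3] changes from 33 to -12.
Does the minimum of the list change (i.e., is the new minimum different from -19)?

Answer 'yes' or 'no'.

Answer: no

Derivation:
Old min = -19
Change: A[3] 33 -> -12
Changed element was NOT the min; min changes only if -12 < -19.
New min = -19; changed? no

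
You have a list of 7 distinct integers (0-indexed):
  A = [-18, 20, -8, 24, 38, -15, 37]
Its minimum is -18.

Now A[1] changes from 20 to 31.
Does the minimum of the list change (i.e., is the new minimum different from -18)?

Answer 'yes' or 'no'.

Answer: no

Derivation:
Old min = -18
Change: A[1] 20 -> 31
Changed element was NOT the min; min changes only if 31 < -18.
New min = -18; changed? no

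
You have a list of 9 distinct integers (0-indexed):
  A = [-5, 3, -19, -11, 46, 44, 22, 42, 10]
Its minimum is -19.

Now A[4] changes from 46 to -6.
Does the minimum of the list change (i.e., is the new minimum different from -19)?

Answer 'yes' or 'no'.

Old min = -19
Change: A[4] 46 -> -6
Changed element was NOT the min; min changes only if -6 < -19.
New min = -19; changed? no

Answer: no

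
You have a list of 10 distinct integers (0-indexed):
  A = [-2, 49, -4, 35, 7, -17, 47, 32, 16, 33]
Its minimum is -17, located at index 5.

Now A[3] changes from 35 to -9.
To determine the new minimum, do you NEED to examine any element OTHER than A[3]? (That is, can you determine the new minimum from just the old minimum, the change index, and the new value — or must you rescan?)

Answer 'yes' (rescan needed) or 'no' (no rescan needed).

Answer: no

Derivation:
Old min = -17 at index 5
Change at index 3: 35 -> -9
Index 3 was NOT the min. New min = min(-17, -9). No rescan of other elements needed.
Needs rescan: no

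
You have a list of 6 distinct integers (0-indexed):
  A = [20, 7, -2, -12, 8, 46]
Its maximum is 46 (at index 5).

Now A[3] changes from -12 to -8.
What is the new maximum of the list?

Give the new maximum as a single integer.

Answer: 46

Derivation:
Old max = 46 (at index 5)
Change: A[3] -12 -> -8
Changed element was NOT the old max.
  New max = max(old_max, new_val) = max(46, -8) = 46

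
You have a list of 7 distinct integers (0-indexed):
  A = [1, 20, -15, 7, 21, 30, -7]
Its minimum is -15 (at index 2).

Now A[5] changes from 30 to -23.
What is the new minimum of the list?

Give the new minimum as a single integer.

Old min = -15 (at index 2)
Change: A[5] 30 -> -23
Changed element was NOT the old min.
  New min = min(old_min, new_val) = min(-15, -23) = -23

Answer: -23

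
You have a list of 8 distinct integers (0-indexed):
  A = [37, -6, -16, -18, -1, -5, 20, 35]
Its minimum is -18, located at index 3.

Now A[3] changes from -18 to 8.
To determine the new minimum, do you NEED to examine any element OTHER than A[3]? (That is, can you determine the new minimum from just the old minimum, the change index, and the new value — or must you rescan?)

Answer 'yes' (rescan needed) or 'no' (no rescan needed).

Old min = -18 at index 3
Change at index 3: -18 -> 8
Index 3 WAS the min and new value 8 > old min -18. Must rescan other elements to find the new min.
Needs rescan: yes

Answer: yes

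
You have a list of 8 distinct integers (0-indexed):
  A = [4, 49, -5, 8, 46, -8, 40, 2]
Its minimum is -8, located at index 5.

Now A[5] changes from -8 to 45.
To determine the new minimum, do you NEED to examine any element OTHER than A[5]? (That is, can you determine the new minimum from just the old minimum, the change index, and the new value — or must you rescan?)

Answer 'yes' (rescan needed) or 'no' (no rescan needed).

Answer: yes

Derivation:
Old min = -8 at index 5
Change at index 5: -8 -> 45
Index 5 WAS the min and new value 45 > old min -8. Must rescan other elements to find the new min.
Needs rescan: yes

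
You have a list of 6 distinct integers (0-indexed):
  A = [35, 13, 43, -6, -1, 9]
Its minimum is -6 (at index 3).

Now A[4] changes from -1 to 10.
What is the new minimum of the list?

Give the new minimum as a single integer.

Old min = -6 (at index 3)
Change: A[4] -1 -> 10
Changed element was NOT the old min.
  New min = min(old_min, new_val) = min(-6, 10) = -6

Answer: -6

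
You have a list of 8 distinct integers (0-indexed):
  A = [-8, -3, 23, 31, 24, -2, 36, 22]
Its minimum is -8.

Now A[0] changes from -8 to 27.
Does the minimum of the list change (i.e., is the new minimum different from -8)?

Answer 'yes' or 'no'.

Answer: yes

Derivation:
Old min = -8
Change: A[0] -8 -> 27
Changed element was the min; new min must be rechecked.
New min = -3; changed? yes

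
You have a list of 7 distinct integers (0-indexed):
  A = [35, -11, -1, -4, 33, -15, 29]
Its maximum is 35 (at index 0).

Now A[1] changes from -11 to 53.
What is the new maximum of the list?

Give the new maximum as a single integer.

Answer: 53

Derivation:
Old max = 35 (at index 0)
Change: A[1] -11 -> 53
Changed element was NOT the old max.
  New max = max(old_max, new_val) = max(35, 53) = 53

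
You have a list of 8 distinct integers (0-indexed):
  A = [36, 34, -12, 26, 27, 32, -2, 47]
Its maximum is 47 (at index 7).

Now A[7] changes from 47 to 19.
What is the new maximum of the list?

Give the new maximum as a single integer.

Old max = 47 (at index 7)
Change: A[7] 47 -> 19
Changed element WAS the max -> may need rescan.
  Max of remaining elements: 36
  New max = max(19, 36) = 36

Answer: 36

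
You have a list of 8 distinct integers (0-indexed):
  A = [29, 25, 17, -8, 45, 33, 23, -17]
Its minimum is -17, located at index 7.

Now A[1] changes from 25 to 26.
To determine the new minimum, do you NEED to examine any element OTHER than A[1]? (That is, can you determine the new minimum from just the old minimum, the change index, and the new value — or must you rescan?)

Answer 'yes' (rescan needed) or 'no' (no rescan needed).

Old min = -17 at index 7
Change at index 1: 25 -> 26
Index 1 was NOT the min. New min = min(-17, 26). No rescan of other elements needed.
Needs rescan: no

Answer: no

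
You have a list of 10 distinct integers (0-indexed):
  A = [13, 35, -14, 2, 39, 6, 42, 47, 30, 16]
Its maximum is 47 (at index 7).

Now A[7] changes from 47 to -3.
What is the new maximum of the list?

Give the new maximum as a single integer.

Answer: 42

Derivation:
Old max = 47 (at index 7)
Change: A[7] 47 -> -3
Changed element WAS the max -> may need rescan.
  Max of remaining elements: 42
  New max = max(-3, 42) = 42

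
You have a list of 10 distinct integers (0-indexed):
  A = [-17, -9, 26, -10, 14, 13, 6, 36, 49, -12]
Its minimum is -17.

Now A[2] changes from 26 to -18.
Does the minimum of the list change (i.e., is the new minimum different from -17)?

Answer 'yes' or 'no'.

Answer: yes

Derivation:
Old min = -17
Change: A[2] 26 -> -18
Changed element was NOT the min; min changes only if -18 < -17.
New min = -18; changed? yes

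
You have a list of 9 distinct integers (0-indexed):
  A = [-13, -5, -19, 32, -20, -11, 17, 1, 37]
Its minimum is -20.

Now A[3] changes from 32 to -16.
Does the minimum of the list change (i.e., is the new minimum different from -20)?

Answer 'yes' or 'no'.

Answer: no

Derivation:
Old min = -20
Change: A[3] 32 -> -16
Changed element was NOT the min; min changes only if -16 < -20.
New min = -20; changed? no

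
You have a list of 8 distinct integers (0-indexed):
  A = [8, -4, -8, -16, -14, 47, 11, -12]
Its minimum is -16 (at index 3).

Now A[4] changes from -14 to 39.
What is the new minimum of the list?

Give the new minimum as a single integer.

Answer: -16

Derivation:
Old min = -16 (at index 3)
Change: A[4] -14 -> 39
Changed element was NOT the old min.
  New min = min(old_min, new_val) = min(-16, 39) = -16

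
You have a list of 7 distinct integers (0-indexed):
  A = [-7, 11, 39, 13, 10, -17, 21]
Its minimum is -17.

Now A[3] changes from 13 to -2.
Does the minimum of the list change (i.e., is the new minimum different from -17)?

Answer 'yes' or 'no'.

Old min = -17
Change: A[3] 13 -> -2
Changed element was NOT the min; min changes only if -2 < -17.
New min = -17; changed? no

Answer: no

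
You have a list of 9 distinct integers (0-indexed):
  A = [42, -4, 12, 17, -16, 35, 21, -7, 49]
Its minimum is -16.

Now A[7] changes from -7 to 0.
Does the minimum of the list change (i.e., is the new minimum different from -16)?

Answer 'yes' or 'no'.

Old min = -16
Change: A[7] -7 -> 0
Changed element was NOT the min; min changes only if 0 < -16.
New min = -16; changed? no

Answer: no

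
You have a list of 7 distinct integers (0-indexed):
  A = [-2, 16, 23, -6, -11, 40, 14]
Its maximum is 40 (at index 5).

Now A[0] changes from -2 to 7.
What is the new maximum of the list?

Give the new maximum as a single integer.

Answer: 40

Derivation:
Old max = 40 (at index 5)
Change: A[0] -2 -> 7
Changed element was NOT the old max.
  New max = max(old_max, new_val) = max(40, 7) = 40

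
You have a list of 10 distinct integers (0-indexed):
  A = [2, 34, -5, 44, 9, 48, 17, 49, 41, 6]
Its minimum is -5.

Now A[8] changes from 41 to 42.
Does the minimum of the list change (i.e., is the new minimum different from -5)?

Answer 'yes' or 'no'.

Answer: no

Derivation:
Old min = -5
Change: A[8] 41 -> 42
Changed element was NOT the min; min changes only if 42 < -5.
New min = -5; changed? no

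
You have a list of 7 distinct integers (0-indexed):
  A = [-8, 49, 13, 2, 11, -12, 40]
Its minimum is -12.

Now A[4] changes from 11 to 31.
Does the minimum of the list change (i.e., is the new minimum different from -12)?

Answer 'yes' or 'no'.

Answer: no

Derivation:
Old min = -12
Change: A[4] 11 -> 31
Changed element was NOT the min; min changes only if 31 < -12.
New min = -12; changed? no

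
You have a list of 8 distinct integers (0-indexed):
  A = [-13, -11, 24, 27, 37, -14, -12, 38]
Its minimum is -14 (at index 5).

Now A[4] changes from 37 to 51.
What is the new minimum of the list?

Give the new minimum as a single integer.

Answer: -14

Derivation:
Old min = -14 (at index 5)
Change: A[4] 37 -> 51
Changed element was NOT the old min.
  New min = min(old_min, new_val) = min(-14, 51) = -14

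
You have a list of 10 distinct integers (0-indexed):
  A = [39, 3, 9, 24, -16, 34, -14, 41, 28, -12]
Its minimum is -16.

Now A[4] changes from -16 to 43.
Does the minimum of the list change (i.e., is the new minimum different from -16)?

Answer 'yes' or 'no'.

Answer: yes

Derivation:
Old min = -16
Change: A[4] -16 -> 43
Changed element was the min; new min must be rechecked.
New min = -14; changed? yes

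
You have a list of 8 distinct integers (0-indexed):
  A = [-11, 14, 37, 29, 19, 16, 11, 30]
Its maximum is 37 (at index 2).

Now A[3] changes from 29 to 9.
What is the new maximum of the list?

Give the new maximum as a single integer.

Old max = 37 (at index 2)
Change: A[3] 29 -> 9
Changed element was NOT the old max.
  New max = max(old_max, new_val) = max(37, 9) = 37

Answer: 37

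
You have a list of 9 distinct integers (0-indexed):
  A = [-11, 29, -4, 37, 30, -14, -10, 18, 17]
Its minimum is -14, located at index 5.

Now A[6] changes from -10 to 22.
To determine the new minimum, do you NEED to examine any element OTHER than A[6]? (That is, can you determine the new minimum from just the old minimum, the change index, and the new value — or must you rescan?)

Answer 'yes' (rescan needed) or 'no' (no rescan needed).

Answer: no

Derivation:
Old min = -14 at index 5
Change at index 6: -10 -> 22
Index 6 was NOT the min. New min = min(-14, 22). No rescan of other elements needed.
Needs rescan: no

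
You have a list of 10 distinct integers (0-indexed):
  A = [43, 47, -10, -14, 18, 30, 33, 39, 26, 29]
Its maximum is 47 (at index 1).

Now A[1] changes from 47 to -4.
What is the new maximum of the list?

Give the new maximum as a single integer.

Old max = 47 (at index 1)
Change: A[1] 47 -> -4
Changed element WAS the max -> may need rescan.
  Max of remaining elements: 43
  New max = max(-4, 43) = 43

Answer: 43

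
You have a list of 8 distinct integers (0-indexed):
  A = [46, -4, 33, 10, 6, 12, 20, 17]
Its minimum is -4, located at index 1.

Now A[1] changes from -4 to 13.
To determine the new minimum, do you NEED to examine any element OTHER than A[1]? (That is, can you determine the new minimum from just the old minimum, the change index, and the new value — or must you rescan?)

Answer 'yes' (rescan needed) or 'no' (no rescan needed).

Old min = -4 at index 1
Change at index 1: -4 -> 13
Index 1 WAS the min and new value 13 > old min -4. Must rescan other elements to find the new min.
Needs rescan: yes

Answer: yes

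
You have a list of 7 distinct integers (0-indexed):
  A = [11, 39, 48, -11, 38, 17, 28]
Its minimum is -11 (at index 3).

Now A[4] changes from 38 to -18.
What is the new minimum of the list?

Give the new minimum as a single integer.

Old min = -11 (at index 3)
Change: A[4] 38 -> -18
Changed element was NOT the old min.
  New min = min(old_min, new_val) = min(-11, -18) = -18

Answer: -18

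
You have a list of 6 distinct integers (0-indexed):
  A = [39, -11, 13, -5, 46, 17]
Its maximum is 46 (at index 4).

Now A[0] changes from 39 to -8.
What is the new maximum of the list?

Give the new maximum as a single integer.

Old max = 46 (at index 4)
Change: A[0] 39 -> -8
Changed element was NOT the old max.
  New max = max(old_max, new_val) = max(46, -8) = 46

Answer: 46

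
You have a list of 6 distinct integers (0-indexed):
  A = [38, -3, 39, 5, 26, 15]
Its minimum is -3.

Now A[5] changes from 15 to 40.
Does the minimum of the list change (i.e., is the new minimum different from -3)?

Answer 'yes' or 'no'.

Old min = -3
Change: A[5] 15 -> 40
Changed element was NOT the min; min changes only if 40 < -3.
New min = -3; changed? no

Answer: no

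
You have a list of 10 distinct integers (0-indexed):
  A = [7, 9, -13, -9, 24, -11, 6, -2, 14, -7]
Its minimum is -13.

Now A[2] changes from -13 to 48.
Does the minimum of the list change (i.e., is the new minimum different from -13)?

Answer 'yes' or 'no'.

Old min = -13
Change: A[2] -13 -> 48
Changed element was the min; new min must be rechecked.
New min = -11; changed? yes

Answer: yes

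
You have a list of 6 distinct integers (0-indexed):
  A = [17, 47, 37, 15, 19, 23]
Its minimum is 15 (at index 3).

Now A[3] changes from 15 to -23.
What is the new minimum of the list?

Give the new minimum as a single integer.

Answer: -23

Derivation:
Old min = 15 (at index 3)
Change: A[3] 15 -> -23
Changed element WAS the min. Need to check: is -23 still <= all others?
  Min of remaining elements: 17
  New min = min(-23, 17) = -23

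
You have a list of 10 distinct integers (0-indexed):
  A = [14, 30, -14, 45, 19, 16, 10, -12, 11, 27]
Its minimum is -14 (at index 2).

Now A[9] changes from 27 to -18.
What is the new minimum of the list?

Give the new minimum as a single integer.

Old min = -14 (at index 2)
Change: A[9] 27 -> -18
Changed element was NOT the old min.
  New min = min(old_min, new_val) = min(-14, -18) = -18

Answer: -18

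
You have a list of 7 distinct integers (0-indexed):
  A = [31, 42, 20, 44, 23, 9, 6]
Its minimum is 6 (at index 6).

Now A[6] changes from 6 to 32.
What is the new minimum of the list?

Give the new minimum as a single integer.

Old min = 6 (at index 6)
Change: A[6] 6 -> 32
Changed element WAS the min. Need to check: is 32 still <= all others?
  Min of remaining elements: 9
  New min = min(32, 9) = 9

Answer: 9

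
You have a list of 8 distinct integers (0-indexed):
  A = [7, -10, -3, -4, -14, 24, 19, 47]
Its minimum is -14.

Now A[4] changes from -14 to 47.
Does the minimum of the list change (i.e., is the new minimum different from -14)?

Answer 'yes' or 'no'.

Answer: yes

Derivation:
Old min = -14
Change: A[4] -14 -> 47
Changed element was the min; new min must be rechecked.
New min = -10; changed? yes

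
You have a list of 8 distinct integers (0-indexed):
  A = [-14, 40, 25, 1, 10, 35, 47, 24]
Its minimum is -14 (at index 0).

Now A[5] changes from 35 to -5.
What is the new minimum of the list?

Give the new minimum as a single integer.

Answer: -14

Derivation:
Old min = -14 (at index 0)
Change: A[5] 35 -> -5
Changed element was NOT the old min.
  New min = min(old_min, new_val) = min(-14, -5) = -14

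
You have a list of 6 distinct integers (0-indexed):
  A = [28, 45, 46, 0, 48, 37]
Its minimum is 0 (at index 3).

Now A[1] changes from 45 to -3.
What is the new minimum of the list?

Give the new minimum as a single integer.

Old min = 0 (at index 3)
Change: A[1] 45 -> -3
Changed element was NOT the old min.
  New min = min(old_min, new_val) = min(0, -3) = -3

Answer: -3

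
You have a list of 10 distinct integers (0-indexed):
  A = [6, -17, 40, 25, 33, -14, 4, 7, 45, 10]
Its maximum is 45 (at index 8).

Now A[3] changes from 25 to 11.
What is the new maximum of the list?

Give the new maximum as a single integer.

Answer: 45

Derivation:
Old max = 45 (at index 8)
Change: A[3] 25 -> 11
Changed element was NOT the old max.
  New max = max(old_max, new_val) = max(45, 11) = 45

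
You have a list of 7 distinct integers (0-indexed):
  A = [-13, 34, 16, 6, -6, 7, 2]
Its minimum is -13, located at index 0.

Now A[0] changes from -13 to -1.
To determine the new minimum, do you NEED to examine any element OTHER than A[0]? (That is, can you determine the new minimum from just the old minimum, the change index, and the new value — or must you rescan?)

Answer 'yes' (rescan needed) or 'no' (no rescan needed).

Answer: yes

Derivation:
Old min = -13 at index 0
Change at index 0: -13 -> -1
Index 0 WAS the min and new value -1 > old min -13. Must rescan other elements to find the new min.
Needs rescan: yes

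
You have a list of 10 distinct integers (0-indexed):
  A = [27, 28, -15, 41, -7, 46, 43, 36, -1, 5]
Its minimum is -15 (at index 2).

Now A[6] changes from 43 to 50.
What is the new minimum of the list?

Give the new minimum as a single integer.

Old min = -15 (at index 2)
Change: A[6] 43 -> 50
Changed element was NOT the old min.
  New min = min(old_min, new_val) = min(-15, 50) = -15

Answer: -15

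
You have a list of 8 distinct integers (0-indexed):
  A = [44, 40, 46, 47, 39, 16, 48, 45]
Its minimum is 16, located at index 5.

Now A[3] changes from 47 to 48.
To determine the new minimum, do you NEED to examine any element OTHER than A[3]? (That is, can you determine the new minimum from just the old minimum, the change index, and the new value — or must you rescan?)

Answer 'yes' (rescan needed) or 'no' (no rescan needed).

Answer: no

Derivation:
Old min = 16 at index 5
Change at index 3: 47 -> 48
Index 3 was NOT the min. New min = min(16, 48). No rescan of other elements needed.
Needs rescan: no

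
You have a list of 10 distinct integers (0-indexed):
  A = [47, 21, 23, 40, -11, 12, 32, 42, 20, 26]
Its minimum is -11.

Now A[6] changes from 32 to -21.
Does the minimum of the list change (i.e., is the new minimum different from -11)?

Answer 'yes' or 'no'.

Old min = -11
Change: A[6] 32 -> -21
Changed element was NOT the min; min changes only if -21 < -11.
New min = -21; changed? yes

Answer: yes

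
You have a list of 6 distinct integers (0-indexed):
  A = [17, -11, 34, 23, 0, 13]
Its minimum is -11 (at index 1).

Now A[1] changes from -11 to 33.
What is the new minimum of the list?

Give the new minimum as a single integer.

Answer: 0

Derivation:
Old min = -11 (at index 1)
Change: A[1] -11 -> 33
Changed element WAS the min. Need to check: is 33 still <= all others?
  Min of remaining elements: 0
  New min = min(33, 0) = 0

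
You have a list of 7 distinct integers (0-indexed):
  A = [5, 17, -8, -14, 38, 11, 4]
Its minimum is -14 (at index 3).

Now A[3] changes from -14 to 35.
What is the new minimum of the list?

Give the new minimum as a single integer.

Old min = -14 (at index 3)
Change: A[3] -14 -> 35
Changed element WAS the min. Need to check: is 35 still <= all others?
  Min of remaining elements: -8
  New min = min(35, -8) = -8

Answer: -8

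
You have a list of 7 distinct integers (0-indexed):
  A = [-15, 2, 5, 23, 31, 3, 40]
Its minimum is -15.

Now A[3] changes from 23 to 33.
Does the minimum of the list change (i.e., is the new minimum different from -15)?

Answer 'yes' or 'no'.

Old min = -15
Change: A[3] 23 -> 33
Changed element was NOT the min; min changes only if 33 < -15.
New min = -15; changed? no

Answer: no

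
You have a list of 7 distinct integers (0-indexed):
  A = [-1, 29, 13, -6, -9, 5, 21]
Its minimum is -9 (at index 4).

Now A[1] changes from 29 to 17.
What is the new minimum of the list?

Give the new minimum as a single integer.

Old min = -9 (at index 4)
Change: A[1] 29 -> 17
Changed element was NOT the old min.
  New min = min(old_min, new_val) = min(-9, 17) = -9

Answer: -9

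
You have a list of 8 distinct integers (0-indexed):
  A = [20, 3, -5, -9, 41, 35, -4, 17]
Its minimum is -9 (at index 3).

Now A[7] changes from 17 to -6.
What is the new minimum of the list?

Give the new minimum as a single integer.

Old min = -9 (at index 3)
Change: A[7] 17 -> -6
Changed element was NOT the old min.
  New min = min(old_min, new_val) = min(-9, -6) = -9

Answer: -9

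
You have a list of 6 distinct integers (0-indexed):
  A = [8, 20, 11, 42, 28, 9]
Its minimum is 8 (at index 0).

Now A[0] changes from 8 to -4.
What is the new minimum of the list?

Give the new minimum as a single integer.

Old min = 8 (at index 0)
Change: A[0] 8 -> -4
Changed element WAS the min. Need to check: is -4 still <= all others?
  Min of remaining elements: 9
  New min = min(-4, 9) = -4

Answer: -4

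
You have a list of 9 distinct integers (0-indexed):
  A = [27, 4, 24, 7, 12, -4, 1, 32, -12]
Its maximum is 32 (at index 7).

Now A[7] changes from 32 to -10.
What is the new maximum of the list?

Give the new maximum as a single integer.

Answer: 27

Derivation:
Old max = 32 (at index 7)
Change: A[7] 32 -> -10
Changed element WAS the max -> may need rescan.
  Max of remaining elements: 27
  New max = max(-10, 27) = 27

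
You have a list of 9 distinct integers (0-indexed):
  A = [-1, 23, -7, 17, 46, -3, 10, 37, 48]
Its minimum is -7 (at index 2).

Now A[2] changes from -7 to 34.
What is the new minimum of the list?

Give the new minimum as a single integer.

Old min = -7 (at index 2)
Change: A[2] -7 -> 34
Changed element WAS the min. Need to check: is 34 still <= all others?
  Min of remaining elements: -3
  New min = min(34, -3) = -3

Answer: -3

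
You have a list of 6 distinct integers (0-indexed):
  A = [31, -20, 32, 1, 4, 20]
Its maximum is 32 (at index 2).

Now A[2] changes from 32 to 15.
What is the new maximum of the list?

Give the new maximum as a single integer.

Answer: 31

Derivation:
Old max = 32 (at index 2)
Change: A[2] 32 -> 15
Changed element WAS the max -> may need rescan.
  Max of remaining elements: 31
  New max = max(15, 31) = 31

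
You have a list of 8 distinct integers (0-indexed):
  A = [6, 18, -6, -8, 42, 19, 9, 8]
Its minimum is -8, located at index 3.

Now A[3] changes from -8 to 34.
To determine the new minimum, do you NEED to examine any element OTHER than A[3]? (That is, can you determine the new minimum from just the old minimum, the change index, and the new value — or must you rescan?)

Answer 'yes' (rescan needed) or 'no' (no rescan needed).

Answer: yes

Derivation:
Old min = -8 at index 3
Change at index 3: -8 -> 34
Index 3 WAS the min and new value 34 > old min -8. Must rescan other elements to find the new min.
Needs rescan: yes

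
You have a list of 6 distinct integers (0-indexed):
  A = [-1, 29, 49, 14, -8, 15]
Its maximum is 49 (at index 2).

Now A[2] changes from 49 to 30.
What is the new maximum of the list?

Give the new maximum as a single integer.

Answer: 30

Derivation:
Old max = 49 (at index 2)
Change: A[2] 49 -> 30
Changed element WAS the max -> may need rescan.
  Max of remaining elements: 29
  New max = max(30, 29) = 30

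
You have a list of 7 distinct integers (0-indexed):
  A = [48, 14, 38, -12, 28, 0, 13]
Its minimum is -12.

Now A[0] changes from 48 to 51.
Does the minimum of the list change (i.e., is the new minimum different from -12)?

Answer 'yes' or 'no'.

Answer: no

Derivation:
Old min = -12
Change: A[0] 48 -> 51
Changed element was NOT the min; min changes only if 51 < -12.
New min = -12; changed? no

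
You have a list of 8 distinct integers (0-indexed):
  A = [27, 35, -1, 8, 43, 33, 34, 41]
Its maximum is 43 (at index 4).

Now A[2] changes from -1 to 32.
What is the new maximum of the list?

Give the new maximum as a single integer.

Old max = 43 (at index 4)
Change: A[2] -1 -> 32
Changed element was NOT the old max.
  New max = max(old_max, new_val) = max(43, 32) = 43

Answer: 43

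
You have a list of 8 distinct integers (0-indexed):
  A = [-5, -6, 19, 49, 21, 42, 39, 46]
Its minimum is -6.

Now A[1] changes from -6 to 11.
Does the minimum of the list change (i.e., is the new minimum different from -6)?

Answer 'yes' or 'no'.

Answer: yes

Derivation:
Old min = -6
Change: A[1] -6 -> 11
Changed element was the min; new min must be rechecked.
New min = -5; changed? yes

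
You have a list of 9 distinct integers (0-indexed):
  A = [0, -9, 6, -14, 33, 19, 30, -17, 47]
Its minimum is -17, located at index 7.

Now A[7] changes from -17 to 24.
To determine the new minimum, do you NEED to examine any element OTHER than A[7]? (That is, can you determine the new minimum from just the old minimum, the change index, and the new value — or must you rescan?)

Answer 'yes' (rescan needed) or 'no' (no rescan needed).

Old min = -17 at index 7
Change at index 7: -17 -> 24
Index 7 WAS the min and new value 24 > old min -17. Must rescan other elements to find the new min.
Needs rescan: yes

Answer: yes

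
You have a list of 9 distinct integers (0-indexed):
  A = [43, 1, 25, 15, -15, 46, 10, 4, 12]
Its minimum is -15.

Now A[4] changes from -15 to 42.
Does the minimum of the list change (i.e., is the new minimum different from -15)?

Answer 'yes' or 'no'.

Old min = -15
Change: A[4] -15 -> 42
Changed element was the min; new min must be rechecked.
New min = 1; changed? yes

Answer: yes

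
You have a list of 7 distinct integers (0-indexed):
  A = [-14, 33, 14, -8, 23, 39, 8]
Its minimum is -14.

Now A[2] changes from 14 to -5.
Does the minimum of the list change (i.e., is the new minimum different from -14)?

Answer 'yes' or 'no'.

Old min = -14
Change: A[2] 14 -> -5
Changed element was NOT the min; min changes only if -5 < -14.
New min = -14; changed? no

Answer: no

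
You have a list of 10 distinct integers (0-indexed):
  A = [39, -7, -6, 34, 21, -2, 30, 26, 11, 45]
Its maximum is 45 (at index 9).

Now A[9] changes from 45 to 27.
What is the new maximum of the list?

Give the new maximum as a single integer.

Answer: 39

Derivation:
Old max = 45 (at index 9)
Change: A[9] 45 -> 27
Changed element WAS the max -> may need rescan.
  Max of remaining elements: 39
  New max = max(27, 39) = 39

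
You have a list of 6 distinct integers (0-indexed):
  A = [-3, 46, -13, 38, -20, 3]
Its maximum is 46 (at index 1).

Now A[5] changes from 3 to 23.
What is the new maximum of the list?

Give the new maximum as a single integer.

Answer: 46

Derivation:
Old max = 46 (at index 1)
Change: A[5] 3 -> 23
Changed element was NOT the old max.
  New max = max(old_max, new_val) = max(46, 23) = 46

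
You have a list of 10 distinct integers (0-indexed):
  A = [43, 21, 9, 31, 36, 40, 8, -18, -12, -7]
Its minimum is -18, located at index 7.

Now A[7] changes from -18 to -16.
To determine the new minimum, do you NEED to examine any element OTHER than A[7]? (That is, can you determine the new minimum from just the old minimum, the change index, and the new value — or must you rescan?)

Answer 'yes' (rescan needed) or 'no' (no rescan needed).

Answer: yes

Derivation:
Old min = -18 at index 7
Change at index 7: -18 -> -16
Index 7 WAS the min and new value -16 > old min -18. Must rescan other elements to find the new min.
Needs rescan: yes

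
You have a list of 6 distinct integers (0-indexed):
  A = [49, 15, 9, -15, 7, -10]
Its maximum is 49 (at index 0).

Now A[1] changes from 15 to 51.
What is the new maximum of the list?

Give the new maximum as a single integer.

Old max = 49 (at index 0)
Change: A[1] 15 -> 51
Changed element was NOT the old max.
  New max = max(old_max, new_val) = max(49, 51) = 51

Answer: 51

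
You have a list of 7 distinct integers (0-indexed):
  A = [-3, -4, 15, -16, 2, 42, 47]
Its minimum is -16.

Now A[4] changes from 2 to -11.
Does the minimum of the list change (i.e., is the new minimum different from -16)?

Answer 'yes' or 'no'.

Old min = -16
Change: A[4] 2 -> -11
Changed element was NOT the min; min changes only if -11 < -16.
New min = -16; changed? no

Answer: no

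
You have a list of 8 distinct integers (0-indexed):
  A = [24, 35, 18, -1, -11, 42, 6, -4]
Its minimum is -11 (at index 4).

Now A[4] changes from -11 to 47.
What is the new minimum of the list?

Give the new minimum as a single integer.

Answer: -4

Derivation:
Old min = -11 (at index 4)
Change: A[4] -11 -> 47
Changed element WAS the min. Need to check: is 47 still <= all others?
  Min of remaining elements: -4
  New min = min(47, -4) = -4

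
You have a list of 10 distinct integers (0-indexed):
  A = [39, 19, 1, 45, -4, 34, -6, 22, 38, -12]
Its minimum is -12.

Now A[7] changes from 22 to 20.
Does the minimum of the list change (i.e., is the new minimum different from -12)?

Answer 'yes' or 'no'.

Answer: no

Derivation:
Old min = -12
Change: A[7] 22 -> 20
Changed element was NOT the min; min changes only if 20 < -12.
New min = -12; changed? no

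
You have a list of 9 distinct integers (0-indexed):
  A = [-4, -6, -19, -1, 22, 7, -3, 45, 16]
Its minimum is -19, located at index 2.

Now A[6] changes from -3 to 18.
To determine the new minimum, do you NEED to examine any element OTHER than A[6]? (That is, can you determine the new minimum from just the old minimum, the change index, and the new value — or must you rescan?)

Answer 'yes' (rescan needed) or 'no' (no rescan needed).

Old min = -19 at index 2
Change at index 6: -3 -> 18
Index 6 was NOT the min. New min = min(-19, 18). No rescan of other elements needed.
Needs rescan: no

Answer: no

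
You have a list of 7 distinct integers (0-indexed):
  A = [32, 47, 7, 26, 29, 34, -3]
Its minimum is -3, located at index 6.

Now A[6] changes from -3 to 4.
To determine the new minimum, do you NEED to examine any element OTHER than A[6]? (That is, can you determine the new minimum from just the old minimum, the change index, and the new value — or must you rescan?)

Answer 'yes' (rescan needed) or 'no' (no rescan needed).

Old min = -3 at index 6
Change at index 6: -3 -> 4
Index 6 WAS the min and new value 4 > old min -3. Must rescan other elements to find the new min.
Needs rescan: yes

Answer: yes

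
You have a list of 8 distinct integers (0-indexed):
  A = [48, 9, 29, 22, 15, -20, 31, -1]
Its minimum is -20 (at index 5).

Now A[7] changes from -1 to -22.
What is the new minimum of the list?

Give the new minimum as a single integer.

Old min = -20 (at index 5)
Change: A[7] -1 -> -22
Changed element was NOT the old min.
  New min = min(old_min, new_val) = min(-20, -22) = -22

Answer: -22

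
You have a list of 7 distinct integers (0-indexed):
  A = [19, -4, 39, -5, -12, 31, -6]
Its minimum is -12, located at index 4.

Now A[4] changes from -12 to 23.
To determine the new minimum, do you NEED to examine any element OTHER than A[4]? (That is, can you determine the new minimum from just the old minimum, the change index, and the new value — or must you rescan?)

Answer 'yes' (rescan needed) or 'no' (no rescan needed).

Answer: yes

Derivation:
Old min = -12 at index 4
Change at index 4: -12 -> 23
Index 4 WAS the min and new value 23 > old min -12. Must rescan other elements to find the new min.
Needs rescan: yes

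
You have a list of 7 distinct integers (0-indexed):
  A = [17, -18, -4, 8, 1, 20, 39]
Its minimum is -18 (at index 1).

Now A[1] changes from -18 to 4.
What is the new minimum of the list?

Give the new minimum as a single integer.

Answer: -4

Derivation:
Old min = -18 (at index 1)
Change: A[1] -18 -> 4
Changed element WAS the min. Need to check: is 4 still <= all others?
  Min of remaining elements: -4
  New min = min(4, -4) = -4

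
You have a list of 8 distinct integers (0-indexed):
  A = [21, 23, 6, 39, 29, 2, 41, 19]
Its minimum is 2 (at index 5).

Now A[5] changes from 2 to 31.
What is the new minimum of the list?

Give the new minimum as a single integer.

Old min = 2 (at index 5)
Change: A[5] 2 -> 31
Changed element WAS the min. Need to check: is 31 still <= all others?
  Min of remaining elements: 6
  New min = min(31, 6) = 6

Answer: 6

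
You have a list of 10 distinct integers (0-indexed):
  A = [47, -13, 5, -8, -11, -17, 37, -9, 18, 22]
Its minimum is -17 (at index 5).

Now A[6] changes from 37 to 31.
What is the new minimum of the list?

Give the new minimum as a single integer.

Old min = -17 (at index 5)
Change: A[6] 37 -> 31
Changed element was NOT the old min.
  New min = min(old_min, new_val) = min(-17, 31) = -17

Answer: -17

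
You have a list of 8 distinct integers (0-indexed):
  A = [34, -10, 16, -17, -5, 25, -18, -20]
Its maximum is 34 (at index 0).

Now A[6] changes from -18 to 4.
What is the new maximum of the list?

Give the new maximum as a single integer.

Answer: 34

Derivation:
Old max = 34 (at index 0)
Change: A[6] -18 -> 4
Changed element was NOT the old max.
  New max = max(old_max, new_val) = max(34, 4) = 34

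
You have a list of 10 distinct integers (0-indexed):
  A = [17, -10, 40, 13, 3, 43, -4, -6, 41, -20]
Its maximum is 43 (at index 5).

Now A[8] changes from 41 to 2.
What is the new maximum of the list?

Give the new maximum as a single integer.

Old max = 43 (at index 5)
Change: A[8] 41 -> 2
Changed element was NOT the old max.
  New max = max(old_max, new_val) = max(43, 2) = 43

Answer: 43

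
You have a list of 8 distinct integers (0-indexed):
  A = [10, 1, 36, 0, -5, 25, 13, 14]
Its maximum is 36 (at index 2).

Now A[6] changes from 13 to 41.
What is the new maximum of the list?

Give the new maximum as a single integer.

Answer: 41

Derivation:
Old max = 36 (at index 2)
Change: A[6] 13 -> 41
Changed element was NOT the old max.
  New max = max(old_max, new_val) = max(36, 41) = 41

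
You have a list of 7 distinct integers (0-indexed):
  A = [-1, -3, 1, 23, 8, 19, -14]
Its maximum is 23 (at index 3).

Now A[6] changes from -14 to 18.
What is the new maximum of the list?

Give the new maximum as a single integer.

Old max = 23 (at index 3)
Change: A[6] -14 -> 18
Changed element was NOT the old max.
  New max = max(old_max, new_val) = max(23, 18) = 23

Answer: 23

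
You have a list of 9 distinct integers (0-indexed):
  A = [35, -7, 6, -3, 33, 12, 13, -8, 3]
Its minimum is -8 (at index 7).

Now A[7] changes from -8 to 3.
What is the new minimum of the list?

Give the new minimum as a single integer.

Old min = -8 (at index 7)
Change: A[7] -8 -> 3
Changed element WAS the min. Need to check: is 3 still <= all others?
  Min of remaining elements: -7
  New min = min(3, -7) = -7

Answer: -7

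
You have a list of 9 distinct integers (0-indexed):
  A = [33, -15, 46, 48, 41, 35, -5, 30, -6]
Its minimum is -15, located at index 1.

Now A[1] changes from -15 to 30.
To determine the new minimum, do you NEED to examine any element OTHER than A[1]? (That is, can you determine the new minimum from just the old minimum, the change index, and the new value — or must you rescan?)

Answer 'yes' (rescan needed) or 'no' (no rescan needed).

Answer: yes

Derivation:
Old min = -15 at index 1
Change at index 1: -15 -> 30
Index 1 WAS the min and new value 30 > old min -15. Must rescan other elements to find the new min.
Needs rescan: yes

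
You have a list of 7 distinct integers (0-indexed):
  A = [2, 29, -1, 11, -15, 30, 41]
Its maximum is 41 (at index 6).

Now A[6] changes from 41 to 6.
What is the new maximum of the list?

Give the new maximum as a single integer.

Answer: 30

Derivation:
Old max = 41 (at index 6)
Change: A[6] 41 -> 6
Changed element WAS the max -> may need rescan.
  Max of remaining elements: 30
  New max = max(6, 30) = 30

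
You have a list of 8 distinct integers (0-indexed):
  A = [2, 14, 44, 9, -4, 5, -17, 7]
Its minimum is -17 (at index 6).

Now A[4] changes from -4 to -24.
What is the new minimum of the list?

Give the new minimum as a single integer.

Old min = -17 (at index 6)
Change: A[4] -4 -> -24
Changed element was NOT the old min.
  New min = min(old_min, new_val) = min(-17, -24) = -24

Answer: -24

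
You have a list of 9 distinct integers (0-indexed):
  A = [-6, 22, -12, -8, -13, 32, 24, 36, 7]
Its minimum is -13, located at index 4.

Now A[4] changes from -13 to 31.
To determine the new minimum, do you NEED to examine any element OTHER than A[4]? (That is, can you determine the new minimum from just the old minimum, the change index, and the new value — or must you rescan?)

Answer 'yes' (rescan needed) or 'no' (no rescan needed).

Old min = -13 at index 4
Change at index 4: -13 -> 31
Index 4 WAS the min and new value 31 > old min -13. Must rescan other elements to find the new min.
Needs rescan: yes

Answer: yes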